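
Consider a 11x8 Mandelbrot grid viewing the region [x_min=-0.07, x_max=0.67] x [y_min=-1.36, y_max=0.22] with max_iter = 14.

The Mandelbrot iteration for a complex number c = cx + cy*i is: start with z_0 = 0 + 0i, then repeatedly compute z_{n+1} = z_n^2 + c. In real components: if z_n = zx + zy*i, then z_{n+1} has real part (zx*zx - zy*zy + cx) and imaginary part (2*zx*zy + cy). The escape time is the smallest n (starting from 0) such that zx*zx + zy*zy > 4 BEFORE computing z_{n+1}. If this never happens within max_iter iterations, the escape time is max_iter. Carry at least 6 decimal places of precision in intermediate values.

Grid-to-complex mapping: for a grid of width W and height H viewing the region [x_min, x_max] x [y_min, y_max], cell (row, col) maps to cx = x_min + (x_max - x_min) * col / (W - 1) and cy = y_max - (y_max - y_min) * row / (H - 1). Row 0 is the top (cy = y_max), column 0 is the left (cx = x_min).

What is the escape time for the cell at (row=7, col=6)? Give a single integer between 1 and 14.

z_0 = 0 + 0i, c = 0.3740 + -1.3600i
Iter 1: z = 0.3740 + -1.3600i, |z|^2 = 1.9895
Iter 2: z = -1.3357 + -2.3773i, |z|^2 = 7.4356
Escaped at iteration 2

Answer: 2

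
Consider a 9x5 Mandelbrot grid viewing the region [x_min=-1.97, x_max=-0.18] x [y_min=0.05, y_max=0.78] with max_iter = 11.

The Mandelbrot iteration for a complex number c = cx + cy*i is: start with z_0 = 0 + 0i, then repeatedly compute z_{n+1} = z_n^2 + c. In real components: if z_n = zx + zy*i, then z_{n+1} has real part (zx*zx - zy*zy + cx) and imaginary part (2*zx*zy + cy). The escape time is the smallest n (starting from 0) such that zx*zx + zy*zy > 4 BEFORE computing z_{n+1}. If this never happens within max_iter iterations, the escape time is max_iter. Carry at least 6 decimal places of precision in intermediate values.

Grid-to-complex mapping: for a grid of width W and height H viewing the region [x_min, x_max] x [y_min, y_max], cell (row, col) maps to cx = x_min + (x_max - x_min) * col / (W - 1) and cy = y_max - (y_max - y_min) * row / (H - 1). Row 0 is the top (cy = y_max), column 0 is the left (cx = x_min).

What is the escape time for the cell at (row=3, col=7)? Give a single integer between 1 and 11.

Answer: 11

Derivation:
z_0 = 0 + 0i, c = -0.4037 + 0.2325i
Iter 1: z = -0.4037 + 0.2325i, |z|^2 = 0.2171
Iter 2: z = -0.2948 + 0.0448i, |z|^2 = 0.0889
Iter 3: z = -0.3189 + 0.2061i, |z|^2 = 0.1441
Iter 4: z = -0.3446 + 0.1011i, |z|^2 = 0.1289
Iter 5: z = -0.2952 + 0.1629i, |z|^2 = 0.1137
Iter 6: z = -0.3431 + 0.1363i, |z|^2 = 0.1363
Iter 7: z = -0.3046 + 0.1389i, |z|^2 = 0.1121
Iter 8: z = -0.3303 + 0.1479i, |z|^2 = 0.1309
Iter 9: z = -0.3165 + 0.1348i, |z|^2 = 0.1184
Iter 10: z = -0.3217 + 0.1471i, |z|^2 = 0.1252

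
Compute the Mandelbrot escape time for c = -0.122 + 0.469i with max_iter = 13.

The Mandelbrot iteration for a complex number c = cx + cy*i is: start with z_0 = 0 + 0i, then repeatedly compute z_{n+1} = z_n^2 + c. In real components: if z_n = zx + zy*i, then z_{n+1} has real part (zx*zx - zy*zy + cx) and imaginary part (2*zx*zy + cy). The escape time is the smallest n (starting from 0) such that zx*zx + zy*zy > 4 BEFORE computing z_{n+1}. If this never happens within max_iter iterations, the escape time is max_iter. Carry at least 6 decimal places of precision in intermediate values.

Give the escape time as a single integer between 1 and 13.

Answer: 13

Derivation:
z_0 = 0 + 0i, c = -0.1220 + 0.4690i
Iter 1: z = -0.1220 + 0.4690i, |z|^2 = 0.2348
Iter 2: z = -0.3271 + 0.3546i, |z|^2 = 0.2327
Iter 3: z = -0.1407 + 0.2371i, |z|^2 = 0.0760
Iter 4: z = -0.1584 + 0.4023i, |z|^2 = 0.1869
Iter 5: z = -0.2587 + 0.3416i, |z|^2 = 0.1836
Iter 6: z = -0.1717 + 0.2922i, |z|^2 = 0.1149
Iter 7: z = -0.1779 + 0.3686i, |z|^2 = 0.1675
Iter 8: z = -0.2262 + 0.3378i, |z|^2 = 0.1653
Iter 9: z = -0.1849 + 0.3161i, |z|^2 = 0.1342
Iter 10: z = -0.1877 + 0.3521i, |z|^2 = 0.1592
Iter 11: z = -0.2107 + 0.3368i, |z|^2 = 0.1578
Iter 12: z = -0.1910 + 0.3271i, |z|^2 = 0.1435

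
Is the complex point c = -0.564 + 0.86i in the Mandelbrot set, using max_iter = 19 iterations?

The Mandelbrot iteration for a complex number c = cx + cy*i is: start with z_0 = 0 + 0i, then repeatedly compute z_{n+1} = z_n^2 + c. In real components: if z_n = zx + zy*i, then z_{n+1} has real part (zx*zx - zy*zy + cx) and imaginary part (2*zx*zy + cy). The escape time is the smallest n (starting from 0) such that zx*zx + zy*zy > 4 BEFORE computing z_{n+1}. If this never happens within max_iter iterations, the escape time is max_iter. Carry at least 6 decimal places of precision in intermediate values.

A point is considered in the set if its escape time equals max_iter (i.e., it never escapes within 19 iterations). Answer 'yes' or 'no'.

Answer: no

Derivation:
z_0 = 0 + 0i, c = -0.5640 + 0.8600i
Iter 1: z = -0.5640 + 0.8600i, |z|^2 = 1.0577
Iter 2: z = -0.9855 + -0.1101i, |z|^2 = 0.9833
Iter 3: z = 0.3951 + 1.0770i, |z|^2 = 1.3160
Iter 4: z = -1.5678 + 1.7110i, |z|^2 = 5.3855
Escaped at iteration 4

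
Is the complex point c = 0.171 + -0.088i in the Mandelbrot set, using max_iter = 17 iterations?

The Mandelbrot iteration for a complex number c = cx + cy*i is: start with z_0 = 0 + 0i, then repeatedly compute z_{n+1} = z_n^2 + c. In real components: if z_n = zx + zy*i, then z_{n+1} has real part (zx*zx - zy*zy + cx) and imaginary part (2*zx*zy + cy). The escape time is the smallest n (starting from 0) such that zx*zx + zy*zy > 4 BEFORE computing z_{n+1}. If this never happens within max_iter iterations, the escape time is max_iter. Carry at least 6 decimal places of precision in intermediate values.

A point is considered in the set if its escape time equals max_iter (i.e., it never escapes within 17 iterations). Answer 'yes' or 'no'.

z_0 = 0 + 0i, c = 0.1710 + -0.0880i
Iter 1: z = 0.1710 + -0.0880i, |z|^2 = 0.0370
Iter 2: z = 0.1925 + -0.1181i, |z|^2 = 0.0510
Iter 3: z = 0.1941 + -0.1335i, |z|^2 = 0.0555
Iter 4: z = 0.1909 + -0.1398i, |z|^2 = 0.0560
Iter 5: z = 0.1879 + -0.1414i, |z|^2 = 0.0553
Iter 6: z = 0.1863 + -0.1411i, |z|^2 = 0.0546
Iter 7: z = 0.1858 + -0.1406i, |z|^2 = 0.0543
Iter 8: z = 0.1858 + -0.1402i, |z|^2 = 0.0542
Iter 9: z = 0.1858 + -0.1401i, |z|^2 = 0.0542
Iter 10: z = 0.1859 + -0.1401i, |z|^2 = 0.0542
Iter 11: z = 0.1859 + -0.1401i, |z|^2 = 0.0542
Iter 12: z = 0.1860 + -0.1401i, |z|^2 = 0.0542
Iter 13: z = 0.1860 + -0.1401i, |z|^2 = 0.0542
Iter 14: z = 0.1859 + -0.1401i, |z|^2 = 0.0542
Iter 15: z = 0.1859 + -0.1401i, |z|^2 = 0.0542
Iter 16: z = 0.1859 + -0.1401i, |z|^2 = 0.0542
Did not escape in 17 iterations → in set

Answer: yes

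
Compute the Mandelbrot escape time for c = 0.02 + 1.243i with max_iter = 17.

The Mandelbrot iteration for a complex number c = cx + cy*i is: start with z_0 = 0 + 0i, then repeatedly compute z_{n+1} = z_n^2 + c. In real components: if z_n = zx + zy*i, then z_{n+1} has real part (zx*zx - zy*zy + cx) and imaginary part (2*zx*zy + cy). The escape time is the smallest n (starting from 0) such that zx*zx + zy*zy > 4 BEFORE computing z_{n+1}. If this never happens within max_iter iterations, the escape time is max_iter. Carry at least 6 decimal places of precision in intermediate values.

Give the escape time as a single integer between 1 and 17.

Answer: 3

Derivation:
z_0 = 0 + 0i, c = 0.0200 + 1.2430i
Iter 1: z = 0.0200 + 1.2430i, |z|^2 = 1.5454
Iter 2: z = -1.5246 + 1.2927i, |z|^2 = 3.9957
Iter 3: z = 0.6734 + -2.6989i, |z|^2 = 7.7375
Escaped at iteration 3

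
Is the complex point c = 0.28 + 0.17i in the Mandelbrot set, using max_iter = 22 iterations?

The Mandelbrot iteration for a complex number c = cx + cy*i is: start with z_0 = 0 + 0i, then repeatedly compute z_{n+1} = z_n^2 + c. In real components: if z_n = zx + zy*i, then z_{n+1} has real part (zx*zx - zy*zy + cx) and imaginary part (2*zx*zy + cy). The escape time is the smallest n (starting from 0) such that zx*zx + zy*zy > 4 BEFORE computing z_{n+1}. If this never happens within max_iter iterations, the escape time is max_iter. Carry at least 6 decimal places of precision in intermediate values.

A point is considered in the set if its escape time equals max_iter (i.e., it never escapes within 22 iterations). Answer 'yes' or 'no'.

z_0 = 0 + 0i, c = 0.2800 + 0.1700i
Iter 1: z = 0.2800 + 0.1700i, |z|^2 = 0.1073
Iter 2: z = 0.3295 + 0.2652i, |z|^2 = 0.1789
Iter 3: z = 0.3182 + 0.3448i, |z|^2 = 0.2201
Iter 4: z = 0.2624 + 0.3894i, |z|^2 = 0.2205
Iter 5: z = 0.1972 + 0.3744i, |z|^2 = 0.1791
Iter 6: z = 0.1787 + 0.3177i, |z|^2 = 0.1328
Iter 7: z = 0.2110 + 0.2835i, |z|^2 = 0.1249
Iter 8: z = 0.2441 + 0.2897i, |z|^2 = 0.1435
Iter 9: z = 0.2557 + 0.3114i, |z|^2 = 0.1624
Iter 10: z = 0.2484 + 0.3293i, |z|^2 = 0.1701
Iter 11: z = 0.2333 + 0.3336i, |z|^2 = 0.1657
Iter 12: z = 0.2232 + 0.3256i, |z|^2 = 0.1558
Iter 13: z = 0.2238 + 0.3153i, |z|^2 = 0.1495
Iter 14: z = 0.2306 + 0.3111i, |z|^2 = 0.1500
Iter 15: z = 0.2364 + 0.3135i, |z|^2 = 0.1542
Iter 16: z = 0.2376 + 0.3182i, |z|^2 = 0.1577
Iter 17: z = 0.2352 + 0.3212i, |z|^2 = 0.1585
Iter 18: z = 0.2321 + 0.3211i, |z|^2 = 0.1570
Iter 19: z = 0.2308 + 0.3191i, |z|^2 = 0.1551
Iter 20: z = 0.2315 + 0.3173i, |z|^2 = 0.1542
Iter 21: z = 0.2329 + 0.3169i, |z|^2 = 0.1547
Did not escape in 22 iterations → in set

Answer: yes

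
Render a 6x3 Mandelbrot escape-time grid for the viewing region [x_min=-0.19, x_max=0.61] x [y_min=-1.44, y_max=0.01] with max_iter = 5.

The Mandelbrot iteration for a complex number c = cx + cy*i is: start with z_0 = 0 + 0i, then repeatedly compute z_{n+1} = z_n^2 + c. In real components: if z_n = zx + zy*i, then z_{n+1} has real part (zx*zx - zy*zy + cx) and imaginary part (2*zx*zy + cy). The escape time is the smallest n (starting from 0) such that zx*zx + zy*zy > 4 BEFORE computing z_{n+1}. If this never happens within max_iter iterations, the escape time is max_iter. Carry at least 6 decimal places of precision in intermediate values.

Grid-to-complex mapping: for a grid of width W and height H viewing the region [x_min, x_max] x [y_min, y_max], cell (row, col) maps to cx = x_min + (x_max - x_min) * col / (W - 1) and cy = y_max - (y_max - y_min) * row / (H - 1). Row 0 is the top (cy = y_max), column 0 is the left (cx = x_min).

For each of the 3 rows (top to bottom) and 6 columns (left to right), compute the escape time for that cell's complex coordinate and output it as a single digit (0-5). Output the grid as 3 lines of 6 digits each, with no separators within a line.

(row=0, col=0): c = -0.1900 + 0.0100i → escape time 5
(row=0, col=1): c = -0.0300 + 0.0100i → escape time 5
(row=0, col=2): c = 0.1300 + 0.0100i → escape time 5
(row=0, col=3): c = 0.2900 + 0.0100i → escape time 5
(row=0, col=4): c = 0.4500 + 0.0100i → escape time 5
(row=0, col=5): c = 0.6100 + 0.0100i → escape time 4
(row=1, col=0): c = -0.1900 + -0.7150i → escape time 5
(row=1, col=1): c = -0.0300 + -0.7150i → escape time 5
(row=1, col=2): c = 0.1300 + -0.7150i → escape time 5
(row=1, col=3): c = 0.2900 + -0.7150i → escape time 5
(row=1, col=4): c = 0.4500 + -0.7150i → escape time 4
(row=1, col=5): c = 0.6100 + -0.7150i → escape time 3
(row=2, col=0): c = -0.1900 + -1.4400i → escape time 2
(row=2, col=1): c = -0.0300 + -1.4400i → escape time 2
(row=2, col=2): c = 0.1300 + -1.4400i → escape time 2
(row=2, col=3): c = 0.2900 + -1.4400i → escape time 2
(row=2, col=4): c = 0.4500 + -1.4400i → escape time 2
(row=2, col=5): c = 0.6100 + -1.4400i → escape time 2

Answer: 555554
555543
222222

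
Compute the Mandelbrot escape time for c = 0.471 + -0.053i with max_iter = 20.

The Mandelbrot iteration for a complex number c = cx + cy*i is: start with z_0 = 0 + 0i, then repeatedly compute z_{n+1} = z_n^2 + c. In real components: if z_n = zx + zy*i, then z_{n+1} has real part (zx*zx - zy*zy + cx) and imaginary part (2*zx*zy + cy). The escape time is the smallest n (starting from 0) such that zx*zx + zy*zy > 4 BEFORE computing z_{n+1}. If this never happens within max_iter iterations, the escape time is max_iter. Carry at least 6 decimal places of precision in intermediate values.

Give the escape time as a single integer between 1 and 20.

z_0 = 0 + 0i, c = 0.4710 + -0.0530i
Iter 1: z = 0.4710 + -0.0530i, |z|^2 = 0.2246
Iter 2: z = 0.6900 + -0.1029i, |z|^2 = 0.4867
Iter 3: z = 0.9366 + -0.1950i, |z|^2 = 0.9152
Iter 4: z = 1.3101 + -0.4183i, |z|^2 = 1.8913
Iter 5: z = 2.0123 + -1.1491i, |z|^2 = 5.3699
Escaped at iteration 5

Answer: 5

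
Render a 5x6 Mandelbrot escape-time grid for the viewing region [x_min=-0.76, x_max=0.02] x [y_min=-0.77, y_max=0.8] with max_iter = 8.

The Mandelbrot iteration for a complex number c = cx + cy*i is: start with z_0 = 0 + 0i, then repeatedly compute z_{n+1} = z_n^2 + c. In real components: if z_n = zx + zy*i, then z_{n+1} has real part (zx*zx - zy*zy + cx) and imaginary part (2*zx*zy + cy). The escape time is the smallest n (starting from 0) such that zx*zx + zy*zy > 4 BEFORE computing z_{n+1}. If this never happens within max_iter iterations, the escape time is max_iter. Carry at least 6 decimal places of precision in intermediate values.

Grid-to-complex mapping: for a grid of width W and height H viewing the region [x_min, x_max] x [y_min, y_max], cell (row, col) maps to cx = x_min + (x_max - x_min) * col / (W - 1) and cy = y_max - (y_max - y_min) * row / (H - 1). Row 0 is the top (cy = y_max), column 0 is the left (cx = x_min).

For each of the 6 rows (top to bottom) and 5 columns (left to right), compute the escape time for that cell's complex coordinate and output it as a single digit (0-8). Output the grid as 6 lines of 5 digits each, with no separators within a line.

Answer: 45688
68888
88888
88888
78888
45788

Derivation:
(row=0, col=0): c = -0.7600 + 0.8000i → escape time 4
(row=0, col=1): c = -0.5650 + 0.8000i → escape time 5
(row=0, col=2): c = -0.3700 + 0.8000i → escape time 6
(row=0, col=3): c = -0.1750 + 0.8000i → escape time 8
(row=0, col=4): c = 0.0200 + 0.8000i → escape time 8
(row=1, col=0): c = -0.7600 + 0.4860i → escape time 6
(row=1, col=1): c = -0.5650 + 0.4860i → escape time 8
(row=1, col=2): c = -0.3700 + 0.4860i → escape time 8
(row=1, col=3): c = -0.1750 + 0.4860i → escape time 8
(row=1, col=4): c = 0.0200 + 0.4860i → escape time 8
(row=2, col=0): c = -0.7600 + 0.1720i → escape time 8
(row=2, col=1): c = -0.5650 + 0.1720i → escape time 8
(row=2, col=2): c = -0.3700 + 0.1720i → escape time 8
(row=2, col=3): c = -0.1750 + 0.1720i → escape time 8
(row=2, col=4): c = 0.0200 + 0.1720i → escape time 8
(row=3, col=0): c = -0.7600 + -0.1420i → escape time 8
(row=3, col=1): c = -0.5650 + -0.1420i → escape time 8
(row=3, col=2): c = -0.3700 + -0.1420i → escape time 8
(row=3, col=3): c = -0.1750 + -0.1420i → escape time 8
(row=3, col=4): c = 0.0200 + -0.1420i → escape time 8
(row=4, col=0): c = -0.7600 + -0.4560i → escape time 7
(row=4, col=1): c = -0.5650 + -0.4560i → escape time 8
(row=4, col=2): c = -0.3700 + -0.4560i → escape time 8
(row=4, col=3): c = -0.1750 + -0.4560i → escape time 8
(row=4, col=4): c = 0.0200 + -0.4560i → escape time 8
(row=5, col=0): c = -0.7600 + -0.7700i → escape time 4
(row=5, col=1): c = -0.5650 + -0.7700i → escape time 5
(row=5, col=2): c = -0.3700 + -0.7700i → escape time 7
(row=5, col=3): c = -0.1750 + -0.7700i → escape time 8
(row=5, col=4): c = 0.0200 + -0.7700i → escape time 8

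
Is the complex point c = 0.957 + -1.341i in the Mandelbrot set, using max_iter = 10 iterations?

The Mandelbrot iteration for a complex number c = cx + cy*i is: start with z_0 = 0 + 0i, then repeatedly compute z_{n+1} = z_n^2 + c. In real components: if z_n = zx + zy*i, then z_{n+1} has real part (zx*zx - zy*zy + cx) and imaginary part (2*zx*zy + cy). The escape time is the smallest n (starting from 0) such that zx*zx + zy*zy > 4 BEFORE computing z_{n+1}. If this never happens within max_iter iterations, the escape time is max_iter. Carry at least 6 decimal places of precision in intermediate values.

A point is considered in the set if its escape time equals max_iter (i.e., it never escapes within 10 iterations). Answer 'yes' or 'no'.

Answer: no

Derivation:
z_0 = 0 + 0i, c = 0.9570 + -1.3410i
Iter 1: z = 0.9570 + -1.3410i, |z|^2 = 2.7141
Iter 2: z = 0.0746 + -3.9077i, |z|^2 = 15.2755
Escaped at iteration 2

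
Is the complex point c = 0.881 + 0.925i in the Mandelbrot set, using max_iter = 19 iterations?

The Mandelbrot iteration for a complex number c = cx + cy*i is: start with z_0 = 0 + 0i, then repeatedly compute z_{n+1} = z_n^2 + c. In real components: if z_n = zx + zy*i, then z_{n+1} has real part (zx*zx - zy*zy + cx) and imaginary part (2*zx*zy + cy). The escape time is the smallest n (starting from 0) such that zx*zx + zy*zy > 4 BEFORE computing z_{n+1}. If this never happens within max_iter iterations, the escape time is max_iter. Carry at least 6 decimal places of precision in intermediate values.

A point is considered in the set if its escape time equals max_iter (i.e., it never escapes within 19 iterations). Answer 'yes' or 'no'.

Answer: no

Derivation:
z_0 = 0 + 0i, c = 0.8810 + 0.9250i
Iter 1: z = 0.8810 + 0.9250i, |z|^2 = 1.6318
Iter 2: z = 0.8015 + 2.5549i, |z|^2 = 7.1697
Escaped at iteration 2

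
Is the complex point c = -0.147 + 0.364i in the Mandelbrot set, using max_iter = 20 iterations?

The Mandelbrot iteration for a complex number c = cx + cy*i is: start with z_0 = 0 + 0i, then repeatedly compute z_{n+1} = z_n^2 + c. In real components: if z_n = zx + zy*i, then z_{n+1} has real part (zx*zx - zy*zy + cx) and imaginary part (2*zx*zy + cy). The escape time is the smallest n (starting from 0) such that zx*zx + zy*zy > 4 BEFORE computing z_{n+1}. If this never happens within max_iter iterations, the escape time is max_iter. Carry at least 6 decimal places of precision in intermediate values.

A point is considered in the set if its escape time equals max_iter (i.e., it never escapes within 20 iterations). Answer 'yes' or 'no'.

z_0 = 0 + 0i, c = -0.1470 + 0.3640i
Iter 1: z = -0.1470 + 0.3640i, |z|^2 = 0.1541
Iter 2: z = -0.2579 + 0.2570i, |z|^2 = 0.1325
Iter 3: z = -0.1465 + 0.2315i, |z|^2 = 0.0750
Iter 4: z = -0.1791 + 0.2962i, |z|^2 = 0.1198
Iter 5: z = -0.2026 + 0.2579i, |z|^2 = 0.1076
Iter 6: z = -0.1725 + 0.2595i, |z|^2 = 0.0971
Iter 7: z = -0.1846 + 0.2745i, |z|^2 = 0.1094
Iter 8: z = -0.1883 + 0.2627i, |z|^2 = 0.1044
Iter 9: z = -0.1805 + 0.2651i, |z|^2 = 0.1029
Iter 10: z = -0.1847 + 0.2683i, |z|^2 = 0.1061
Iter 11: z = -0.1849 + 0.2649i, |z|^2 = 0.1044
Iter 12: z = -0.1830 + 0.2661i, |z|^2 = 0.1043
Iter 13: z = -0.1843 + 0.2666i, |z|^2 = 0.1051
Iter 14: z = -0.1841 + 0.2657i, |z|^2 = 0.1045
Iter 15: z = -0.1837 + 0.2661i, |z|^2 = 0.1046
Iter 16: z = -0.1841 + 0.2662i, |z|^2 = 0.1048
Iter 17: z = -0.1840 + 0.2660i, |z|^2 = 0.1046
Iter 18: z = -0.1839 + 0.2661i, |z|^2 = 0.1046
Iter 19: z = -0.1840 + 0.2661i, |z|^2 = 0.1047
Did not escape in 20 iterations → in set

Answer: yes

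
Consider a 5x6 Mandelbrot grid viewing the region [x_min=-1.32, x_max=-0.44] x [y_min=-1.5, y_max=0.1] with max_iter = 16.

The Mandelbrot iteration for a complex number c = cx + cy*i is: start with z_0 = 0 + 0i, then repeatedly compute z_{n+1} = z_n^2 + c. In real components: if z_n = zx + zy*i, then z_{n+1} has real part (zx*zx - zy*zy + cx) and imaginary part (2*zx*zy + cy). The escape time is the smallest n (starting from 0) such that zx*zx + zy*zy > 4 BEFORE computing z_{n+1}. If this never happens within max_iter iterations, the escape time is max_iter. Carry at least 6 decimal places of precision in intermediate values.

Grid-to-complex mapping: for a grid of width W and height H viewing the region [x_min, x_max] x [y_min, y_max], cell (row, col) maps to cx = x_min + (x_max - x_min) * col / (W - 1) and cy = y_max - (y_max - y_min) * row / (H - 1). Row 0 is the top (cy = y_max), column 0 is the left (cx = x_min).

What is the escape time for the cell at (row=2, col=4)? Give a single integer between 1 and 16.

z_0 = 0 + 0i, c = -0.4400 + -0.5400i
Iter 1: z = -0.4400 + -0.5400i, |z|^2 = 0.4852
Iter 2: z = -0.5380 + -0.0648i, |z|^2 = 0.2936
Iter 3: z = -0.1548 + -0.4703i, |z|^2 = 0.2451
Iter 4: z = -0.6372 + -0.3944i, |z|^2 = 0.5616
Iter 5: z = -0.1896 + -0.0373i, |z|^2 = 0.0373
Iter 6: z = -0.4055 + -0.5259i, |z|^2 = 0.4409
Iter 7: z = -0.5521 + -0.1136i, |z|^2 = 0.3177
Iter 8: z = -0.1481 + -0.4146i, |z|^2 = 0.1938
Iter 9: z = -0.5900 + -0.4172i, |z|^2 = 0.5221
Iter 10: z = -0.2660 + -0.0477i, |z|^2 = 0.0730
Iter 11: z = -0.3715 + -0.5146i, |z|^2 = 0.4029
Iter 12: z = -0.5668 + -0.1576i, |z|^2 = 0.3461
Iter 13: z = -0.1436 + -0.3613i, |z|^2 = 0.1511
Iter 14: z = -0.5499 + -0.4363i, |z|^2 = 0.4927
Iter 15: z = -0.3279 + -0.0602i, |z|^2 = 0.1111

Answer: 16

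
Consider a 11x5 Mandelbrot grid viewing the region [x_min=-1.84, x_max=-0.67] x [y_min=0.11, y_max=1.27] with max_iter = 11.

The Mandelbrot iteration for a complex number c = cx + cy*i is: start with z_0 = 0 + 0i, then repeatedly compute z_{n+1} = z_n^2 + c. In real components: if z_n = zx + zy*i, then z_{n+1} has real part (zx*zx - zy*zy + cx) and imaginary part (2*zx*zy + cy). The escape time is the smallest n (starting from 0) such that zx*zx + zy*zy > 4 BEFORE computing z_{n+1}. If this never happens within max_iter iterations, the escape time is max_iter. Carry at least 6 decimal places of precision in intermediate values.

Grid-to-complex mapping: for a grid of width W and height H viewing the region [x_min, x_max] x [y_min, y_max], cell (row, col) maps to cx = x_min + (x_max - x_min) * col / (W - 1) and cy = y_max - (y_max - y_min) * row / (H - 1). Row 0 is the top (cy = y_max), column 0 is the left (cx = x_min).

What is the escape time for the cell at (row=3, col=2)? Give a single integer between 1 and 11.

z_0 = 0 + 0i, c = -1.6060 + 0.4000i
Iter 1: z = -1.6060 + 0.4000i, |z|^2 = 2.7392
Iter 2: z = 0.8132 + -0.8848i, |z|^2 = 1.4442
Iter 3: z = -1.7275 + -1.0391i, |z|^2 = 4.0641
Escaped at iteration 3

Answer: 3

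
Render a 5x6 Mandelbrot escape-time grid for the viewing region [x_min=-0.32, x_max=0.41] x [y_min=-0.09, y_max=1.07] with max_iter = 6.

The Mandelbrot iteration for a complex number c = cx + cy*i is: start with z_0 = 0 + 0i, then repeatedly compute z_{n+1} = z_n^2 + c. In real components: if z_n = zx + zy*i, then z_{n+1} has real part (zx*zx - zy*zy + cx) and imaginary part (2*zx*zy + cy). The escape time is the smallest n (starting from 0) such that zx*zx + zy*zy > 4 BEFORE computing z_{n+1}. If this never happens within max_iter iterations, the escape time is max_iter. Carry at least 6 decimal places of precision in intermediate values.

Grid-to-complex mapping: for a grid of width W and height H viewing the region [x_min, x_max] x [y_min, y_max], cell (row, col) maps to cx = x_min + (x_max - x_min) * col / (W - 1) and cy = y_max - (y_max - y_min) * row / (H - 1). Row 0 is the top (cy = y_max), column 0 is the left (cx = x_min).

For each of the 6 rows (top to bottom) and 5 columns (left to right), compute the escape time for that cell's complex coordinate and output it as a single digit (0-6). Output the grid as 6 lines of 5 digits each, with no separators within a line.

(row=0, col=0): c = -0.3200 + 1.0700i → escape time 5
(row=0, col=1): c = -0.1375 + 1.0700i → escape time 6
(row=0, col=2): c = 0.0450 + 1.0700i → escape time 4
(row=0, col=3): c = 0.2275 + 1.0700i → escape time 3
(row=0, col=4): c = 0.4100 + 1.0700i → escape time 2
(row=1, col=0): c = -0.3200 + 0.8380i → escape time 6
(row=1, col=1): c = -0.1375 + 0.8380i → escape time 6
(row=1, col=2): c = 0.0450 + 0.8380i → escape time 6
(row=1, col=3): c = 0.2275 + 0.8380i → escape time 5
(row=1, col=4): c = 0.4100 + 0.8380i → escape time 4
(row=2, col=0): c = -0.3200 + 0.6060i → escape time 6
(row=2, col=1): c = -0.1375 + 0.6060i → escape time 6
(row=2, col=2): c = 0.0450 + 0.6060i → escape time 6
(row=2, col=3): c = 0.2275 + 0.6060i → escape time 6
(row=2, col=4): c = 0.4100 + 0.6060i → escape time 6
(row=3, col=0): c = -0.3200 + 0.3740i → escape time 6
(row=3, col=1): c = -0.1375 + 0.3740i → escape time 6
(row=3, col=2): c = 0.0450 + 0.3740i → escape time 6
(row=3, col=3): c = 0.2275 + 0.3740i → escape time 6
(row=3, col=4): c = 0.4100 + 0.3740i → escape time 6
(row=4, col=0): c = -0.3200 + 0.1420i → escape time 6
(row=4, col=1): c = -0.1375 + 0.1420i → escape time 6
(row=4, col=2): c = 0.0450 + 0.1420i → escape time 6
(row=4, col=3): c = 0.2275 + 0.1420i → escape time 6
(row=4, col=4): c = 0.4100 + 0.1420i → escape time 6
(row=5, col=0): c = -0.3200 + -0.0900i → escape time 6
(row=5, col=1): c = -0.1375 + -0.0900i → escape time 6
(row=5, col=2): c = 0.0450 + -0.0900i → escape time 6
(row=5, col=3): c = 0.2275 + -0.0900i → escape time 6
(row=5, col=4): c = 0.4100 + -0.0900i → escape time 6

Answer: 56432
66654
66666
66666
66666
66666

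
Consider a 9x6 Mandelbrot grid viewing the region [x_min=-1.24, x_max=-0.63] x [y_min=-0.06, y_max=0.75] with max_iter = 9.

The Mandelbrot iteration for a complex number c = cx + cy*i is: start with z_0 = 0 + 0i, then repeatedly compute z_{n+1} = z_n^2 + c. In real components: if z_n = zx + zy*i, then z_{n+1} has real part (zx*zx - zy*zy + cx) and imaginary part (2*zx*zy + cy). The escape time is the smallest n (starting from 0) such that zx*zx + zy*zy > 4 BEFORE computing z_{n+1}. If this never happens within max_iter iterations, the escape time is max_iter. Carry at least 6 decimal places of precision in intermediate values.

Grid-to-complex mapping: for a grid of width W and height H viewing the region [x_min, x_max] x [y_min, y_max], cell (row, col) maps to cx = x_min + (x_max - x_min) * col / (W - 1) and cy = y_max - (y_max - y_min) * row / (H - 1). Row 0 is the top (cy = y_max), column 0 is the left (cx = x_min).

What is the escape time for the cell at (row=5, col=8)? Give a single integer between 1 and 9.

z_0 = 0 + 0i, c = -0.6300 + -0.0600i
Iter 1: z = -0.6300 + -0.0600i, |z|^2 = 0.4005
Iter 2: z = -0.2367 + 0.0156i, |z|^2 = 0.0563
Iter 3: z = -0.5742 + -0.0674i, |z|^2 = 0.3343
Iter 4: z = -0.3048 + 0.0174i, |z|^2 = 0.0932
Iter 5: z = -0.5374 + -0.0706i, |z|^2 = 0.2938
Iter 6: z = -0.3462 + 0.0159i, |z|^2 = 0.1201
Iter 7: z = -0.5104 + -0.0710i, |z|^2 = 0.2655
Iter 8: z = -0.3745 + 0.0125i, |z|^2 = 0.1404

Answer: 9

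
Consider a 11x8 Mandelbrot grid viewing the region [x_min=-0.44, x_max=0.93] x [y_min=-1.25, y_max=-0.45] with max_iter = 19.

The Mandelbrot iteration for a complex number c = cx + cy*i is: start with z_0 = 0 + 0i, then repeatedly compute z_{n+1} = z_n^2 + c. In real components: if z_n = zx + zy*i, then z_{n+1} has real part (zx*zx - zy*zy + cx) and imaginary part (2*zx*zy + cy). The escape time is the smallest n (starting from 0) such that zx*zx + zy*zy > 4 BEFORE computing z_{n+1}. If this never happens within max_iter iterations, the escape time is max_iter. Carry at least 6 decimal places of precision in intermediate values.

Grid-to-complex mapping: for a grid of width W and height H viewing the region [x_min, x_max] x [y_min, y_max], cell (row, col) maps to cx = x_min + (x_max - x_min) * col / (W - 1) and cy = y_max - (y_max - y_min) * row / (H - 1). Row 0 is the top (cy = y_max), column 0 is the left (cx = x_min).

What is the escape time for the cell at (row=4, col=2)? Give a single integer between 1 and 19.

z_0 = 0 + 0i, c = -0.1660 + -0.9071i
Iter 1: z = -0.1660 + -0.9071i, |z|^2 = 0.8505
Iter 2: z = -0.9614 + -0.6060i, |z|^2 = 1.2914
Iter 3: z = 0.3910 + 0.2580i, |z|^2 = 0.2194
Iter 4: z = -0.0797 + -0.7054i, |z|^2 = 0.5040
Iter 5: z = -0.6573 + -0.7947i, |z|^2 = 1.0636
Iter 6: z = -0.3656 + 0.1376i, |z|^2 = 0.1526
Iter 7: z = -0.0513 + -1.0077i, |z|^2 = 1.0182
Iter 8: z = -1.1789 + -0.8038i, |z|^2 = 2.0361
Iter 9: z = 0.5777 + 0.9882i, |z|^2 = 1.3103
Iter 10: z = -0.8088 + 0.2347i, |z|^2 = 0.7093
Iter 11: z = 0.4331 + -1.2868i, |z|^2 = 1.8434
Iter 12: z = -1.6342 + -2.0218i, |z|^2 = 6.7582
Escaped at iteration 12

Answer: 12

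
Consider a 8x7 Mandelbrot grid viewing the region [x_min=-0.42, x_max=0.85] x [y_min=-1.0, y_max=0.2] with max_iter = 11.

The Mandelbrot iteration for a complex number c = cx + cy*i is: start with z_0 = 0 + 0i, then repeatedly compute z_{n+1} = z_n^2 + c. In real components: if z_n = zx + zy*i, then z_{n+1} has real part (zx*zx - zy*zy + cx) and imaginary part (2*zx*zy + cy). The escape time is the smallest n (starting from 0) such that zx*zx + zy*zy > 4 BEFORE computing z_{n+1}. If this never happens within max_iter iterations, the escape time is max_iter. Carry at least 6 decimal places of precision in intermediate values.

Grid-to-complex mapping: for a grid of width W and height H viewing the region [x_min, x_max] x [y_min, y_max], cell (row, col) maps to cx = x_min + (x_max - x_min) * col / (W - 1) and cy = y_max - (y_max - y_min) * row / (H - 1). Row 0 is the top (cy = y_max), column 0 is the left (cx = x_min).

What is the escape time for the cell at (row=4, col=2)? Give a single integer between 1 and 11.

Answer: 11

Derivation:
z_0 = 0 + 0i, c = -0.0571 + -0.6000i
Iter 1: z = -0.0571 + -0.6000i, |z|^2 = 0.3633
Iter 2: z = -0.4139 + -0.5314i, |z|^2 = 0.4537
Iter 3: z = -0.1683 + -0.1601i, |z|^2 = 0.0539
Iter 4: z = -0.0545 + -0.5461i, |z|^2 = 0.3012
Iter 5: z = -0.3524 + -0.5405i, |z|^2 = 0.4164
Iter 6: z = -0.2251 + -0.2190i, |z|^2 = 0.0986
Iter 7: z = -0.0544 + -0.5014i, |z|^2 = 0.2544
Iter 8: z = -0.3056 + -0.5454i, |z|^2 = 0.3908
Iter 9: z = -0.2612 + -0.2667i, |z|^2 = 0.1394
Iter 10: z = -0.0600 + -0.4607i, |z|^2 = 0.2158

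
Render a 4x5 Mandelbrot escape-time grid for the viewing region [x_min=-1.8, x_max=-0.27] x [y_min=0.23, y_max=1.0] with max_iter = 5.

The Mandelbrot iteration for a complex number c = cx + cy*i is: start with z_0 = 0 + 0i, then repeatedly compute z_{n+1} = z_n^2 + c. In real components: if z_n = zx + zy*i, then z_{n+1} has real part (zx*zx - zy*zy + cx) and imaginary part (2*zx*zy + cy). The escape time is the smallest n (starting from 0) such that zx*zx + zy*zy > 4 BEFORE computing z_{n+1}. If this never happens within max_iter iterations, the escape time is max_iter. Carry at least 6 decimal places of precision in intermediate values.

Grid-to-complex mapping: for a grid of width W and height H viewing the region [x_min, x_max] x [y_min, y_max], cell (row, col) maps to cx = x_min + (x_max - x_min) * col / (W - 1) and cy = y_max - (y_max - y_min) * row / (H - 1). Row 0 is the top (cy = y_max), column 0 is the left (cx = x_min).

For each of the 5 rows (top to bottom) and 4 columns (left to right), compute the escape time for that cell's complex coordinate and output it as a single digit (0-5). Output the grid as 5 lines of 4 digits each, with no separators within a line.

Answer: 1335
2345
3355
3555
4555

Derivation:
(row=0, col=0): c = -1.8000 + 1.0000i → escape time 1
(row=0, col=1): c = -1.2900 + 1.0000i → escape time 3
(row=0, col=2): c = -0.7800 + 1.0000i → escape time 3
(row=0, col=3): c = -0.2700 + 1.0000i → escape time 5
(row=1, col=0): c = -1.8000 + 0.8075i → escape time 2
(row=1, col=1): c = -1.2900 + 0.8075i → escape time 3
(row=1, col=2): c = -0.7800 + 0.8075i → escape time 4
(row=1, col=3): c = -0.2700 + 0.8075i → escape time 5
(row=2, col=0): c = -1.8000 + 0.6150i → escape time 3
(row=2, col=1): c = -1.2900 + 0.6150i → escape time 3
(row=2, col=2): c = -0.7800 + 0.6150i → escape time 5
(row=2, col=3): c = -0.2700 + 0.6150i → escape time 5
(row=3, col=0): c = -1.8000 + 0.4225i → escape time 3
(row=3, col=1): c = -1.2900 + 0.4225i → escape time 5
(row=3, col=2): c = -0.7800 + 0.4225i → escape time 5
(row=3, col=3): c = -0.2700 + 0.4225i → escape time 5
(row=4, col=0): c = -1.8000 + 0.2300i → escape time 4
(row=4, col=1): c = -1.2900 + 0.2300i → escape time 5
(row=4, col=2): c = -0.7800 + 0.2300i → escape time 5
(row=4, col=3): c = -0.2700 + 0.2300i → escape time 5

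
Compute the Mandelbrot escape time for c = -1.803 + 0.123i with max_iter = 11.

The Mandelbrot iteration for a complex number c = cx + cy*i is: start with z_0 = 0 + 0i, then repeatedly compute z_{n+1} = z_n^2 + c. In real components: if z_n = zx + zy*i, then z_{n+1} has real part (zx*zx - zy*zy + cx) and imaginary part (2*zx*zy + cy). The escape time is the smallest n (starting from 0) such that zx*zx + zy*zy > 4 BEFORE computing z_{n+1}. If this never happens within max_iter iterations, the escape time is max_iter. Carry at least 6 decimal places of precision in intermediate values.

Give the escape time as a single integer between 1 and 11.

Answer: 4

Derivation:
z_0 = 0 + 0i, c = -1.8030 + 0.1230i
Iter 1: z = -1.8030 + 0.1230i, |z|^2 = 3.2659
Iter 2: z = 1.4327 + -0.3205i, |z|^2 = 2.1553
Iter 3: z = 0.1468 + -0.7955i, |z|^2 = 0.6543
Iter 4: z = -2.4142 + -0.1106i, |z|^2 = 5.8406
Escaped at iteration 4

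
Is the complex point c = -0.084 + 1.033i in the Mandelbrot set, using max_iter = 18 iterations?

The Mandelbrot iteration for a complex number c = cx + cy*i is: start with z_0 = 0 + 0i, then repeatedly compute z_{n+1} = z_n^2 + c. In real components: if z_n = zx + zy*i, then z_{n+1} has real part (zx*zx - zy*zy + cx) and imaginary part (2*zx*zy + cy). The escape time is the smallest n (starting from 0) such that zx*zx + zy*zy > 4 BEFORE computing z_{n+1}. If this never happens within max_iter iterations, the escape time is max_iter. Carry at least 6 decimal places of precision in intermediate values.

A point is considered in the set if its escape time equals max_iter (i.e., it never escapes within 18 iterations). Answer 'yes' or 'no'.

z_0 = 0 + 0i, c = -0.0840 + 1.0330i
Iter 1: z = -0.0840 + 1.0330i, |z|^2 = 1.0741
Iter 2: z = -1.1440 + 0.8595i, |z|^2 = 2.0475
Iter 3: z = 0.4861 + -0.9335i, |z|^2 = 1.1077
Iter 4: z = -0.7191 + 0.1254i, |z|^2 = 0.5328
Iter 5: z = 0.4173 + 0.8527i, |z|^2 = 0.9013
Iter 6: z = -0.6369 + 1.7447i, |z|^2 = 3.4498
Iter 7: z = -2.7224 + -1.1895i, |z|^2 = 8.8265
Escaped at iteration 7

Answer: no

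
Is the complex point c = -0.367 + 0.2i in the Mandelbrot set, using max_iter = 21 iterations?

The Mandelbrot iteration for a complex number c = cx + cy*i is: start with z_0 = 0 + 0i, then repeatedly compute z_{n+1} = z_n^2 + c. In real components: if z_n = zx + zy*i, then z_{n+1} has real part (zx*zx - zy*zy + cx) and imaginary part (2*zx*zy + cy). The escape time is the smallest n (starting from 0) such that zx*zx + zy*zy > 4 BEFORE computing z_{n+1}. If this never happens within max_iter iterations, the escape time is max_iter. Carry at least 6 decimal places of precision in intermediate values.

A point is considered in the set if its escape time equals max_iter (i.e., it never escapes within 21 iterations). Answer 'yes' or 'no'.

Answer: yes

Derivation:
z_0 = 0 + 0i, c = -0.3670 + 0.2000i
Iter 1: z = -0.3670 + 0.2000i, |z|^2 = 0.1747
Iter 2: z = -0.2723 + 0.0532i, |z|^2 = 0.0770
Iter 3: z = -0.2957 + 0.1710i, |z|^2 = 0.1167
Iter 4: z = -0.3088 + 0.0989i, |z|^2 = 0.1051
Iter 5: z = -0.2814 + 0.1389i, |z|^2 = 0.0985
Iter 6: z = -0.3071 + 0.1218i, |z|^2 = 0.1092
Iter 7: z = -0.2875 + 0.1252i, |z|^2 = 0.0983
Iter 8: z = -0.3000 + 0.1280i, |z|^2 = 0.1064
Iter 9: z = -0.2934 + 0.1232i, |z|^2 = 0.1013
Iter 10: z = -0.2961 + 0.1277i, |z|^2 = 0.1040
Iter 11: z = -0.2956 + 0.1244i, |z|^2 = 0.1029
Iter 12: z = -0.2951 + 0.1265i, |z|^2 = 0.1031
Iter 13: z = -0.2959 + 0.1254i, |z|^2 = 0.1033
Iter 14: z = -0.2951 + 0.1258i, |z|^2 = 0.1029
Iter 15: z = -0.2957 + 0.1257i, |z|^2 = 0.1033
Iter 16: z = -0.2954 + 0.1256i, |z|^2 = 0.1030
Iter 17: z = -0.2955 + 0.1258i, |z|^2 = 0.1032
Iter 18: z = -0.2955 + 0.1256i, |z|^2 = 0.1031
Iter 19: z = -0.2955 + 0.1257i, |z|^2 = 0.1031
Iter 20: z = -0.2955 + 0.1257i, |z|^2 = 0.1031
Did not escape in 21 iterations → in set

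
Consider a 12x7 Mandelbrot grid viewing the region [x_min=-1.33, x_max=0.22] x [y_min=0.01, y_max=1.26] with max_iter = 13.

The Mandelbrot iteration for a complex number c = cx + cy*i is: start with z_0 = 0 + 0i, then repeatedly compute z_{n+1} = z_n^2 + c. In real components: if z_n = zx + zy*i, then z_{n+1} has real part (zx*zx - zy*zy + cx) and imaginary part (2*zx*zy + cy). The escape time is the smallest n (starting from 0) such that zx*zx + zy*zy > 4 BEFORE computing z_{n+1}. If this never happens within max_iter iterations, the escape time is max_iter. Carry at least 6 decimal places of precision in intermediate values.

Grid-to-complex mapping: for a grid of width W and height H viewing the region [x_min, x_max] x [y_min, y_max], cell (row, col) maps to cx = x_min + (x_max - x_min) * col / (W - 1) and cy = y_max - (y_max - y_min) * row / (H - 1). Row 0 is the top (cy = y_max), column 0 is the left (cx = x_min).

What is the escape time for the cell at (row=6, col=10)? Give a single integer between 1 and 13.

z_0 = 0 + 0i, c = 0.0791 + 0.0100i
Iter 1: z = 0.0791 + 0.0100i, |z|^2 = 0.0064
Iter 2: z = 0.0852 + 0.0116i, |z|^2 = 0.0074
Iter 3: z = 0.0862 + 0.0120i, |z|^2 = 0.0076
Iter 4: z = 0.0864 + 0.0121i, |z|^2 = 0.0076
Iter 5: z = 0.0864 + 0.0121i, |z|^2 = 0.0076
Iter 6: z = 0.0864 + 0.0121i, |z|^2 = 0.0076
Iter 7: z = 0.0864 + 0.0121i, |z|^2 = 0.0076
Iter 8: z = 0.0864 + 0.0121i, |z|^2 = 0.0076
Iter 9: z = 0.0864 + 0.0121i, |z|^2 = 0.0076
Iter 10: z = 0.0864 + 0.0121i, |z|^2 = 0.0076
Iter 11: z = 0.0864 + 0.0121i, |z|^2 = 0.0076
Iter 12: z = 0.0864 + 0.0121i, |z|^2 = 0.0076

Answer: 13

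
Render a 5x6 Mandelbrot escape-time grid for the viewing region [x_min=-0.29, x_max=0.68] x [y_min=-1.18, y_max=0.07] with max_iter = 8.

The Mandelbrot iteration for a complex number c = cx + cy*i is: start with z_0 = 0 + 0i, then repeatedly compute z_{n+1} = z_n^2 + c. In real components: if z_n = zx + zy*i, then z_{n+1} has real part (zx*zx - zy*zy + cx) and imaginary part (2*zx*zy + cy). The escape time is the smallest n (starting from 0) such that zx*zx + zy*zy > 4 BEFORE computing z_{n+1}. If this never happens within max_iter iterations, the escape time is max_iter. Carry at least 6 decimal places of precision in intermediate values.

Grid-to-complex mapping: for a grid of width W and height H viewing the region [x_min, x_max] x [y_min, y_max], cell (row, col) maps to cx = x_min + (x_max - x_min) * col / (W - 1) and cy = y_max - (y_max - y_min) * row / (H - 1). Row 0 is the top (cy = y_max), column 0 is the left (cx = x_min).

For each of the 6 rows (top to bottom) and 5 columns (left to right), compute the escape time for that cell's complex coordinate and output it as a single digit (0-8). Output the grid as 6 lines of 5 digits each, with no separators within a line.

Answer: 88864
88883
88873
88753
68432
33222

Derivation:
(row=0, col=0): c = -0.2900 + 0.0700i → escape time 8
(row=0, col=1): c = -0.0475 + 0.0700i → escape time 8
(row=0, col=2): c = 0.1950 + 0.0700i → escape time 8
(row=0, col=3): c = 0.4375 + 0.0700i → escape time 6
(row=0, col=4): c = 0.6800 + 0.0700i → escape time 4
(row=1, col=0): c = -0.2900 + -0.1800i → escape time 8
(row=1, col=1): c = -0.0475 + -0.1800i → escape time 8
(row=1, col=2): c = 0.1950 + -0.1800i → escape time 8
(row=1, col=3): c = 0.4375 + -0.1800i → escape time 8
(row=1, col=4): c = 0.6800 + -0.1800i → escape time 3
(row=2, col=0): c = -0.2900 + -0.4300i → escape time 8
(row=2, col=1): c = -0.0475 + -0.4300i → escape time 8
(row=2, col=2): c = 0.1950 + -0.4300i → escape time 8
(row=2, col=3): c = 0.4375 + -0.4300i → escape time 7
(row=2, col=4): c = 0.6800 + -0.4300i → escape time 3
(row=3, col=0): c = -0.2900 + -0.6800i → escape time 8
(row=3, col=1): c = -0.0475 + -0.6800i → escape time 8
(row=3, col=2): c = 0.1950 + -0.6800i → escape time 7
(row=3, col=3): c = 0.4375 + -0.6800i → escape time 5
(row=3, col=4): c = 0.6800 + -0.6800i → escape time 3
(row=4, col=0): c = -0.2900 + -0.9300i → escape time 6
(row=4, col=1): c = -0.0475 + -0.9300i → escape time 8
(row=4, col=2): c = 0.1950 + -0.9300i → escape time 4
(row=4, col=3): c = 0.4375 + -0.9300i → escape time 3
(row=4, col=4): c = 0.6800 + -0.9300i → escape time 2
(row=5, col=0): c = -0.2900 + -1.1800i → escape time 3
(row=5, col=1): c = -0.0475 + -1.1800i → escape time 3
(row=5, col=2): c = 0.1950 + -1.1800i → escape time 2
(row=5, col=3): c = 0.4375 + -1.1800i → escape time 2
(row=5, col=4): c = 0.6800 + -1.1800i → escape time 2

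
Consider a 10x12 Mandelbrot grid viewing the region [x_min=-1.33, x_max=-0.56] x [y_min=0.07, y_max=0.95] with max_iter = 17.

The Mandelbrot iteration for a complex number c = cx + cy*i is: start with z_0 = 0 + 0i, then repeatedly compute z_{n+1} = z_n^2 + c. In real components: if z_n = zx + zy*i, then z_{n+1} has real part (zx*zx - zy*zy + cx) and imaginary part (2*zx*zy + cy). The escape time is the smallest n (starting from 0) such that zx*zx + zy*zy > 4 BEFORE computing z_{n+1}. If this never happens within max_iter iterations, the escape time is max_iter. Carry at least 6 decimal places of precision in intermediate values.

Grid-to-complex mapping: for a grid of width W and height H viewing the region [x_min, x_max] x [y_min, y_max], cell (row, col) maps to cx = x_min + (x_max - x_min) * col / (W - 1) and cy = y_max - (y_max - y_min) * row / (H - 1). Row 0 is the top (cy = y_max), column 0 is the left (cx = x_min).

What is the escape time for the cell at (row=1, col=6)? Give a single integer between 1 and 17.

z_0 = 0 + 0i, c = -0.8167 + 0.8700i
Iter 1: z = -0.8167 + 0.8700i, |z|^2 = 1.4238
Iter 2: z = -0.9066 + -0.5510i, |z|^2 = 1.1256
Iter 3: z = -0.2983 + 1.8691i, |z|^2 = 3.5825
Iter 4: z = -4.2212 + -0.2451i, |z|^2 = 17.8787
Escaped at iteration 4

Answer: 4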